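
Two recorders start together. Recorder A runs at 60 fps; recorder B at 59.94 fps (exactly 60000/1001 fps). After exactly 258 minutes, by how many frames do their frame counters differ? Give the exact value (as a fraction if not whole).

928800/1001 frames

258 min = 15480 s.
A emits 60 × 15480 = 928800 frames; B emits 60000/1001 × 15480 = 928800000/1001.
Difference = 928800/1001 frames (≈ 927.8721); B is behind A.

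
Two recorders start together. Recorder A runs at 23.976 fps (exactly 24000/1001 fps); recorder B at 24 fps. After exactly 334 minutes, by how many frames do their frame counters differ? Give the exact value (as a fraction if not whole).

480960/1001 frames

334 min = 20040 s.
A emits 24000/1001 × 20040 = 480960000/1001 frames; B emits 24 × 20040 = 480960.
Difference = 480960/1001 frames (≈ 480.4795); B is ahead of A.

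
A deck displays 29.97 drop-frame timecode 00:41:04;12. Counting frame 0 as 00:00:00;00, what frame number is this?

73858

As if non-drop at 30 labels/s: (0 × 3600 + 41 × 60 + 4) × 30 + 12 = 73932.
Minute boundaries passed: 41; those not divisible by 10: 41 − 4 = 37; dropped labels = 2 × 37 = 74.
Actual frame index = 73932 − 74 = 73858.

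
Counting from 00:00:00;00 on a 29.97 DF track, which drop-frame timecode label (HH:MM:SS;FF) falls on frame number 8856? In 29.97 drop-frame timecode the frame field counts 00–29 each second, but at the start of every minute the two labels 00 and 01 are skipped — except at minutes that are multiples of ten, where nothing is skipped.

00:04:55;14

Each 10-minute DF block holds 10 × 60 × 30 − 9 × 2 = 17982 frames. 8856 ÷ 17982 → 0 full blocks, remainder 8856.
Within the partial block the first minute is 1800 frames and each further minute 1798, so 4 further minute boundaries passed. Total skipped labels = 18 × 0 + 2 × 4 = 8.
Non-drop label index = 8856 + 8 = 8864; at 30 labels/s that is 00:04:55:14, i.e. DF 00:04:55;14.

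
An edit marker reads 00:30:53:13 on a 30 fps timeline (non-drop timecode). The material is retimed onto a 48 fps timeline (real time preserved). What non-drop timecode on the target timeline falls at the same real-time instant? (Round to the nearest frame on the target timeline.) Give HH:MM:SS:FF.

00:30:53:21

Source frame index: (0×3600 + 30×60 + 53) × 30 + 13 = 55603.
Real time: 55603 / (30) = 55603/30 s.
Target frame: (55603/30) × (48) = 444824/5 ≈ 88964.800 → 88965.
At 48 labels/s: frame 88965 → 00:30:53:21.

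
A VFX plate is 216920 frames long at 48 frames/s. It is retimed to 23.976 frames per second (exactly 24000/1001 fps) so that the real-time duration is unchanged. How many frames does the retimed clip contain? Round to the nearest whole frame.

Frames at target rate = 216920 × (24000/1001) / (48) = 9860000/91 ≈ 108351.648.
Nearest whole frame: 108352.

108352 frames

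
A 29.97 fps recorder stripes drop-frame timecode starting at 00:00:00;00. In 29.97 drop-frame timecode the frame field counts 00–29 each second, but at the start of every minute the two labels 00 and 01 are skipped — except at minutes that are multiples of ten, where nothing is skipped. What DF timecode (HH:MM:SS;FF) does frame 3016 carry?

Each 10-minute DF block holds 10 × 60 × 30 − 9 × 2 = 17982 frames. 3016 ÷ 17982 → 0 full blocks, remainder 3016.
Within the partial block the first minute is 1800 frames and each further minute 1798, so 1 further minute boundary passed. Total skipped labels = 18 × 0 + 2 × 1 = 2.
Non-drop label index = 3016 + 2 = 3018; at 30 labels/s that is 00:01:40:18, i.e. DF 00:01:40;18.

00:01:40;18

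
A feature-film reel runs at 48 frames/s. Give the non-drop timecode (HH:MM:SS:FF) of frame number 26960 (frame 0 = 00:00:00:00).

26960 ÷ 48 = 561 full seconds, remainder 32 frames.
561 s = 0 h 9 min 21 s.
Timecode: 00:09:21:32.

00:09:21:32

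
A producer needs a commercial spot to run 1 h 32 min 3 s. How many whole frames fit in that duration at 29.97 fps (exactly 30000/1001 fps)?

1 h 32 min 3 s = 5523 s.
Frames = 5523 × 30000/1001 = 23670000/143 ≈ 165524.4755.
Complete frames: 165524.

165524 frames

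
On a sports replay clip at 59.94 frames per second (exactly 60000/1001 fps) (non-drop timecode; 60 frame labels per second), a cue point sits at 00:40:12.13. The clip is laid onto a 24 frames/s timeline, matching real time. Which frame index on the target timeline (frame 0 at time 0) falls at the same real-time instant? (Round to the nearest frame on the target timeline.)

Source frame index: (0×3600 + 40×60 + 12) × 60 + 13 = 144733.
Real time: 144733 / (60000/1001) = 144877733/60000 s.
Target frame: (144877733/60000) × (24) = 144877733/2500 ≈ 57951.093 → 57951.

frame 57951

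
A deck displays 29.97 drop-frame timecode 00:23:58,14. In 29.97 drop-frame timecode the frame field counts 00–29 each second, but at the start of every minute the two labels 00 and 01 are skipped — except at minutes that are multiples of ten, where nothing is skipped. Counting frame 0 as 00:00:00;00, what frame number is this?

Complete 10-minute blocks: 2, each 17982 frames → 35964.
Remaining 3 whole minutes in the current block: 1800 + 2 × 1798 = 5396 frames.
Within the current minute: 58 × 30 + 14 − 2 = 1752 (labels ;00/;01 skipped at this minute). Total = 35964 + 5396 + 1752 = 43112.

43112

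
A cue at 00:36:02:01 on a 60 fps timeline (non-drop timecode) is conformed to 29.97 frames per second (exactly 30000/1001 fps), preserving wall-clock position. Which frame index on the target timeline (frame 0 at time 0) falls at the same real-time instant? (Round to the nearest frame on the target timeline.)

frame 64796

Source frame index: (0×3600 + 36×60 + 2) × 60 + 1 = 129721.
Real time: 129721 / (60) = 129721/60 s.
Target frame: (129721/60) × (30000/1001) = 64860500/1001 ≈ 64795.704 → 64796.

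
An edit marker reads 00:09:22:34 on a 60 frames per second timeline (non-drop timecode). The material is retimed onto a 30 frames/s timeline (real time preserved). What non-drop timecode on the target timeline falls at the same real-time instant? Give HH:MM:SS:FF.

00:09:22:17

Source frame index: (0×3600 + 9×60 + 22) × 60 + 34 = 33754.
Real time: 33754 / (60) = 16877/30 s.
Target frame: (16877/30) × (30) = 16877.
At 30 labels/s: frame 16877 → 00:09:22:17.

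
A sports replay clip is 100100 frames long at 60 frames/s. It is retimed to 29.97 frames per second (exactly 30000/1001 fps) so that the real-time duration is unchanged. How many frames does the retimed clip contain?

Target frames = source frames × (target rate / source rate) = 100100 × (30000/1001)/(60) = 100100 × 500/1001 = 50000.

50000 frames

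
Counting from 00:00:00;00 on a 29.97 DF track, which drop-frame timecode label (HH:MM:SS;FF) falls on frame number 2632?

Each 10-minute DF block holds 10 × 60 × 30 − 9 × 2 = 17982 frames. 2632 ÷ 17982 → 0 full blocks, remainder 2632.
Within the partial block the first minute is 1800 frames and each further minute 1798, so 1 further minute boundary passed. Total skipped labels = 18 × 0 + 2 × 1 = 2.
Non-drop label index = 2632 + 2 = 2634; at 30 labels/s that is 00:01:27:24, i.e. DF 00:01:27;24.

00:01:27;24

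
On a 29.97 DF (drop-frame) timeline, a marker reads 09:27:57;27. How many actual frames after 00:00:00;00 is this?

1021315

Complete 10-minute blocks: 56, each 17982 frames → 1006992.
Remaining 7 whole minutes in the current block: 1800 + 6 × 1798 = 12588 frames.
Within the current minute: 57 × 30 + 27 − 2 = 1735 (labels ;00/;01 skipped at this minute). Total = 1006992 + 12588 + 1735 = 1021315.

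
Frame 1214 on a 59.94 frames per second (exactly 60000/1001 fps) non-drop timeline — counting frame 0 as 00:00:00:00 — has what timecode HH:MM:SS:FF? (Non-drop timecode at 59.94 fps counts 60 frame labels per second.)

00:00:20:14

1214 ÷ 60 = 20 full seconds, remainder 14 frames.
20 s = 0 h 0 min 20 s.
Timecode: 00:00:20:14.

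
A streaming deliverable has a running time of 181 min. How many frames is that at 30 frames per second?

181 min = 10860 s.
Frames = 10860 × 30 = 325800.

325800 frames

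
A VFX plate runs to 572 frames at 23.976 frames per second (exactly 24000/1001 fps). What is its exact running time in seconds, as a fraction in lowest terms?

143143/6000 seconds

Running time = 572 ÷ (24000/1001) = 572 × 1001/24000 = 143143/6000 s.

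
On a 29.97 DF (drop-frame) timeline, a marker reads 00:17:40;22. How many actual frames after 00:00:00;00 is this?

31790

As if non-drop at 30 labels/s: (0 × 3600 + 17 × 60 + 40) × 30 + 22 = 31822.
Minute boundaries passed: 17; those not divisible by 10: 17 − 1 = 16; dropped labels = 2 × 16 = 32.
Actual frame index = 31822 − 32 = 31790.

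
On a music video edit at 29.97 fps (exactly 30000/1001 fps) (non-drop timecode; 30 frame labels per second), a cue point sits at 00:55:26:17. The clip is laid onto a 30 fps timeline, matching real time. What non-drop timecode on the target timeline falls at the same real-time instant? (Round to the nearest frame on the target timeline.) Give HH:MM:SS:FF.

Source frame index: (0×3600 + 55×60 + 26) × 30 + 17 = 99797.
Real time: 99797 / (30000/1001) = 99896797/30000 s.
Target frame: (99896797/30000) × (30) = 99896797/1000 ≈ 99896.797 → 99897.
At 30 labels/s: frame 99897 → 00:55:29:27.

00:55:29:27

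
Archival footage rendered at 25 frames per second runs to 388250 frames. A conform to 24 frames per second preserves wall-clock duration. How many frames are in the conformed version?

Target frames = source frames × (target rate / source rate) = 388250 × (24)/(25) = 388250 × 24/25 = 372720.

372720 frames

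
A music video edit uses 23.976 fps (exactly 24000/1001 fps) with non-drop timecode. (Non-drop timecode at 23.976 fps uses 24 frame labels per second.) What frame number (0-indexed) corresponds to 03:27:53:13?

frame 299365

Total seconds to the label: (3 × 3600 + 27 × 60 + 53) = 12473.
Frame index = 12473 × 24 + 13 = 299365.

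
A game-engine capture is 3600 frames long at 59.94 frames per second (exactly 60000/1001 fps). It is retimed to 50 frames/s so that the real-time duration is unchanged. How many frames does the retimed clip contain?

3003 frames

Target frames = source frames × (target rate / source rate) = 3600 × (50)/(60000/1001) = 3600 × 1001/1200 = 3003.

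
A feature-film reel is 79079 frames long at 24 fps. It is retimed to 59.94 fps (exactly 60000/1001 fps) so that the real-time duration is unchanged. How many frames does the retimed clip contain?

197500 frames

Target frames = source frames × (target rate / source rate) = 79079 × (60000/1001)/(24) = 79079 × 2500/1001 = 197500.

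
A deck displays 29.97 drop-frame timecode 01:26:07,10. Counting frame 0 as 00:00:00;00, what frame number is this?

154864

As if non-drop at 30 labels/s: (1 × 3600 + 26 × 60 + 7) × 30 + 10 = 155020.
Minute boundaries passed: 86; those not divisible by 10: 86 − 8 = 78; dropped labels = 2 × 78 = 156.
Actual frame index = 155020 − 156 = 154864.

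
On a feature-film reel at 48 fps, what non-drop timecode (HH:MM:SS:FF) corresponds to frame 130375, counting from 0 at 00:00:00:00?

00:45:16:07

130375 ÷ 48 = 2716 full seconds, remainder 7 frames.
2716 s = 0 h 45 min 16 s.
Timecode: 00:45:16:07.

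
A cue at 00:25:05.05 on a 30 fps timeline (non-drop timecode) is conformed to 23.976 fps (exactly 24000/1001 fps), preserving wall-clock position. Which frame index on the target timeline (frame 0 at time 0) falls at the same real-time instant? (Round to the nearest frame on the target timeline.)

frame 36088

Source frame index: (0×3600 + 25×60 + 5) × 30 + 5 = 45155.
Real time: 45155 / (30) = 9031/6 s.
Target frame: (9031/6) × (24000/1001) = 3284000/91 ≈ 36087.912 → 36088.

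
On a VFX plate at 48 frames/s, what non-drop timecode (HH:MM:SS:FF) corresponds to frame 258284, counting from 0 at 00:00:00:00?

01:29:40:44

258284 ÷ 48 = 5380 full seconds, remainder 44 frames.
5380 s = 1 h 29 min 40 s.
Timecode: 01:29:40:44.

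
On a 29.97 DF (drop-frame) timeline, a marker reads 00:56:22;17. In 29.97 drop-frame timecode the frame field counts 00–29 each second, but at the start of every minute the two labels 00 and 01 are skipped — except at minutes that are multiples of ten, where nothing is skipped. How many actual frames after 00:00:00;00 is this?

Complete 10-minute blocks: 5, each 17982 frames → 89910.
Remaining 6 whole minutes in the current block: 1800 + 5 × 1798 = 10790 frames.
Within the current minute: 22 × 30 + 17 − 2 = 675 (labels ;00/;01 skipped at this minute). Total = 89910 + 10790 + 675 = 101375.

101375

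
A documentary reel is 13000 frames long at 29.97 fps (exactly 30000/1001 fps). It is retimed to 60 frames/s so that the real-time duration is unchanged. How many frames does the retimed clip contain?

26026 frames

Target frames = source frames × (target rate / source rate) = 13000 × (60)/(30000/1001) = 13000 × 1001/500 = 26026.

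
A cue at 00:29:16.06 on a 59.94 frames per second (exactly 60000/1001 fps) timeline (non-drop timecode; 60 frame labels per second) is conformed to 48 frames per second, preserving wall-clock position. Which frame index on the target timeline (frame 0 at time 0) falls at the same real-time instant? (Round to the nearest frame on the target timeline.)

frame 84377

Source frame index: (0×3600 + 29×60 + 16) × 60 + 6 = 105366.
Real time: 105366 / (60000/1001) = 17578561/10000 s.
Target frame: (17578561/10000) × (48) = 52735683/625 ≈ 84377.093 → 84377.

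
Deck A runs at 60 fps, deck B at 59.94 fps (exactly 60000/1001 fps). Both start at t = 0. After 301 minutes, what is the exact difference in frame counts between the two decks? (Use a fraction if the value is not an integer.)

154800/143 frames

301 min = 18060 s.
A emits 60 × 18060 = 1083600 frames; B emits 60000/1001 × 18060 = 154800000/143.
Difference = 154800/143 frames (≈ 1082.5175); B is behind A.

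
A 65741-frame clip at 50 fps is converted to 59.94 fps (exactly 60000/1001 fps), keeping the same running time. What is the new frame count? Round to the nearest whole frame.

78810 frames

Frames at target rate = 65741 × (60000/1001) / (50) = 6068400/77 ≈ 78810.390.
Nearest whole frame: 78810.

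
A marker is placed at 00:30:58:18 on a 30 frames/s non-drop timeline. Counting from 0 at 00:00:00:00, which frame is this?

Total seconds to the label: (0 × 3600 + 30 × 60 + 58) = 1858.
Frame index = 1858 × 30 + 18 = 55758.

55758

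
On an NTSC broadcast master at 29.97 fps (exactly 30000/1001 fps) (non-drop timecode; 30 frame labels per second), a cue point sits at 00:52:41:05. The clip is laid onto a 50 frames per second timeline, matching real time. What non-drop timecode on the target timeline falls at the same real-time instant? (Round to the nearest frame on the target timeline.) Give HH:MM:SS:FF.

00:52:44:16

Source frame index: (0×3600 + 52×60 + 41) × 30 + 5 = 94835.
Real time: 94835 / (30000/1001) = 18985967/6000 s.
Target frame: (18985967/6000) × (50) = 18985967/120 ≈ 158216.392 → 158216.
At 50 labels/s: frame 158216 → 00:52:44:16.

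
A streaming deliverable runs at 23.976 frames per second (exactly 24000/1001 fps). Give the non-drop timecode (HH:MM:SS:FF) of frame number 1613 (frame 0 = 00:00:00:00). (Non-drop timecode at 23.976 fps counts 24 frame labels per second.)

00:01:07:05

1613 ÷ 24 = 67 full seconds, remainder 5 frames.
67 s = 0 h 1 min 7 s.
Timecode: 00:01:07:05.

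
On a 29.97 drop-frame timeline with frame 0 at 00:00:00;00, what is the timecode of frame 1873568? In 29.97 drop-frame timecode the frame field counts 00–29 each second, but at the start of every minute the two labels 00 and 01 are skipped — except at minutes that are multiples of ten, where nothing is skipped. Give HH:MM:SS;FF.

17:21:54;22

Ten DF minutes hold 17982 frames, so frame 1873568 lies in block 104 (frames 1870128–1888109) with 3440 frames into that block.
The block's first minute is 1800 frames and the rest 1798 each; 3440 frames reaches minute 1, so 104 × 18 + 1 × 2 = 1874 labels have been skipped so far.
Adding those back, label number 1873568 + 1874 = 1875442 at 30 labels/s is 62514 s + 22 f = 17 h 21 min 54 s frame 22, i.e. 17:21:54;22.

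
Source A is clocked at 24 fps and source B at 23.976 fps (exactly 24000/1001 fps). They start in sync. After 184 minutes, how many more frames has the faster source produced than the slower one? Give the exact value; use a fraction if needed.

184 min = 11040 s.
A emits 24 × 11040 = 264960 frames; B emits 24000/1001 × 11040 = 264960000/1001.
Difference = 264960/1001 frames (≈ 264.6953); B is behind A.

264960/1001 frames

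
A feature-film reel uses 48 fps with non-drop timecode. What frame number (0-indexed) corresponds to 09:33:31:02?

Total seconds to the label: (9 × 3600 + 33 × 60 + 31) = 34411.
Frame index = 34411 × 48 + 2 = 1651730.

frame 1651730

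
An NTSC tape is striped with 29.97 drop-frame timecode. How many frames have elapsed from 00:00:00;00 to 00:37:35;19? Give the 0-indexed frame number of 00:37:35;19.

Complete 10-minute blocks: 3, each 17982 frames → 53946.
Remaining 7 whole minutes in the current block: 1800 + 6 × 1798 = 12588 frames.
Within the current minute: 35 × 30 + 19 − 2 = 1067 (labels ;00/;01 skipped at this minute). Total = 53946 + 12588 + 1067 = 67601.

67601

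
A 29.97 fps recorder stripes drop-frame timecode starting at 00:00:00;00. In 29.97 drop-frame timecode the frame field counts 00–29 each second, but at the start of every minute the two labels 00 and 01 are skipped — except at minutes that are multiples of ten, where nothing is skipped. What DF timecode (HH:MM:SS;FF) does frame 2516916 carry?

Each 10-minute DF block holds 10 × 60 × 30 − 9 × 2 = 17982 frames. 2516916 ÷ 17982 → 139 full blocks, remainder 17418.
Within the partial block the first minute is 1800 frames and each further minute 1798, so 9 further minute boundaries passed. Total skipped labels = 18 × 139 + 2 × 9 = 2520.
Non-drop label index = 2516916 + 2520 = 2519436; at 30 labels/s that is 23:19:41:06, i.e. DF 23:19:41;06.

23:19:41;06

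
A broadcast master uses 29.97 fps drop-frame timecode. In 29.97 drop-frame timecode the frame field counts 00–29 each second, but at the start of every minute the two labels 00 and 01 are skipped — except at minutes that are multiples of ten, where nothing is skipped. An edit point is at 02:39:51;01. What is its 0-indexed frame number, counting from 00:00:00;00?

287443

As if non-drop at 30 labels/s: (2 × 3600 + 39 × 60 + 51) × 30 + 1 = 287731.
Minute boundaries passed: 159; those not divisible by 10: 159 − 15 = 144; dropped labels = 2 × 144 = 288.
Actual frame index = 287731 − 288 = 287443.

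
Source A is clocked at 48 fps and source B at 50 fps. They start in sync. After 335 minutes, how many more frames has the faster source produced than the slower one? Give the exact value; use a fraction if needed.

335 min = 20100 s.
A emits 48 × 20100 = 964800 frames; B emits 50 × 20100 = 1005000.
Difference = 40200 frames; B is ahead of A.

40200 frames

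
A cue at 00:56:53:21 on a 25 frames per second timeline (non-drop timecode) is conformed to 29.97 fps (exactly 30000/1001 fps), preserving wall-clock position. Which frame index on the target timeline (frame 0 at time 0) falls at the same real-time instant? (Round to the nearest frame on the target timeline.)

Source frame index: (0×3600 + 56×60 + 53) × 25 + 21 = 85346.
Real time: 85346 / (25) = 85346/25 s.
Target frame: (85346/25) × (30000/1001) = 102415200/1001 ≈ 102312.887 → 102313.

frame 102313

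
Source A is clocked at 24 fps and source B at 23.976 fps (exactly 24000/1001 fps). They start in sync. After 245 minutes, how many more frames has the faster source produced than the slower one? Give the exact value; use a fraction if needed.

245 min = 14700 s.
A emits 24 × 14700 = 352800 frames; B emits 24000/1001 × 14700 = 50400000/143.
Difference = 50400/143 frames (≈ 352.4476); B is behind A.

50400/143 frames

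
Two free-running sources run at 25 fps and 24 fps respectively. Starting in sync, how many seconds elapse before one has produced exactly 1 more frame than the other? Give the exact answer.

1 seconds

The gap grows by |24 − 25| = 1 frame per second.
Time for a 1-frame gap: 1 ÷ (1) = 1 s.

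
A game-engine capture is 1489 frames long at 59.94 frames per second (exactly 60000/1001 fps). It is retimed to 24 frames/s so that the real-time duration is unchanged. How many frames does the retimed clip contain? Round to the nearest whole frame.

596 frames

Frames at target rate = 1489 × (24) / (60000/1001) = 1490489/2500 ≈ 596.196.
Nearest whole frame: 596.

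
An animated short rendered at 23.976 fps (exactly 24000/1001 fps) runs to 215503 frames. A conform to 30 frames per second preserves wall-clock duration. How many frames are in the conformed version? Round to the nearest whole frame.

Frames at target rate = 215503 × (30) / (24000/1001) = 215718503/800 ≈ 269648.129.
Nearest whole frame: 269648.

269648 frames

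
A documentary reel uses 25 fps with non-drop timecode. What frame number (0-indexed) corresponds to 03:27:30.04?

frame 311254

Total seconds to the label: (3 × 3600 + 27 × 60 + 30) = 12450.
Frame index = 12450 × 25 + 4 = 311254.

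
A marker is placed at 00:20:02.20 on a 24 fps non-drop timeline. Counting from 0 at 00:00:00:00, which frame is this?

Total seconds to the label: (0 × 3600 + 20 × 60 + 2) = 1202.
Frame index = 1202 × 24 + 20 = 28868.

28868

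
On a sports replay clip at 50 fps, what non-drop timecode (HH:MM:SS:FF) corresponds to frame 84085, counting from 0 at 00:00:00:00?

84085 ÷ 50 = 1681 full seconds, remainder 35 frames.
1681 s = 0 h 28 min 1 s.
Timecode: 00:28:01:35.

00:28:01:35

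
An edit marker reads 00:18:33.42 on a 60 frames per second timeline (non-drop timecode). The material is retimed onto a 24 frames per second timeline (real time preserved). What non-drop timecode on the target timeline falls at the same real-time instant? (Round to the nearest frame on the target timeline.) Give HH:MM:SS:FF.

Source frame index: (0×3600 + 18×60 + 33) × 60 + 42 = 66822.
Real time: 66822 / (60) = 11137/10 s.
Target frame: (11137/10) × (24) = 133644/5 ≈ 26728.800 → 26729.
At 24 labels/s: frame 26729 → 00:18:33:17.

00:18:33:17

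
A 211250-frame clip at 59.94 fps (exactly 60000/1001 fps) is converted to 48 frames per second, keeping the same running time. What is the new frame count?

Target frames = source frames × (target rate / source rate) = 211250 × (48)/(60000/1001) = 211250 × 1001/1250 = 169169.

169169 frames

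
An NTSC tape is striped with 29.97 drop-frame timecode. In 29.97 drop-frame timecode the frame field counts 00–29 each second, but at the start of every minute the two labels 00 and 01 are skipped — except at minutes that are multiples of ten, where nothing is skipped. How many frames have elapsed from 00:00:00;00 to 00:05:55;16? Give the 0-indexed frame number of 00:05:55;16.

10656

As if non-drop at 30 labels/s: (0 × 3600 + 5 × 60 + 55) × 30 + 16 = 10666.
Minute boundaries passed: 5; those not divisible by 10: 5 − 0 = 5; dropped labels = 2 × 5 = 10.
Actual frame index = 10666 − 10 = 10656.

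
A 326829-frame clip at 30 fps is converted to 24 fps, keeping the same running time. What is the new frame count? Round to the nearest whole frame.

261463 frames

Frames at target rate = 326829 × (24) / (30) = 1307316/5 ≈ 261463.200.
Nearest whole frame: 261463.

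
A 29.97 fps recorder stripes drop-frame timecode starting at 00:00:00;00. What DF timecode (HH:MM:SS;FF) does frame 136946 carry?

01:16:09;14

Ten DF minutes hold 17982 frames, so frame 136946 lies in block 7 (frames 125874–143855) with 11072 frames into that block.
The block's first minute is 1800 frames and the rest 1798 each; 11072 frames reaches minute 6, so 7 × 18 + 6 × 2 = 138 labels have been skipped so far.
Adding those back, label number 136946 + 138 = 137084 at 30 labels/s is 4569 s + 14 f = 1 h 16 min 9 s frame 14, i.e. 01:16:09;14.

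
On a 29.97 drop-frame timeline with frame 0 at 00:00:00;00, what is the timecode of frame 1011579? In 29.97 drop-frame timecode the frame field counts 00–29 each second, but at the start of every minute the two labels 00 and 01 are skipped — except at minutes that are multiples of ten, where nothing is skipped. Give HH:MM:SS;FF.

Ten DF minutes hold 17982 frames, so frame 1011579 lies in block 56 (frames 1006992–1024973) with 4587 frames into that block.
The block's first minute is 1800 frames and the rest 1798 each; 4587 frames reaches minute 2, so 56 × 18 + 2 × 2 = 1012 labels have been skipped so far.
Adding those back, label number 1011579 + 1012 = 1012591 at 30 labels/s is 33753 s + 1 f = 9 h 22 min 33 s frame 1, i.e. 09:22:33;01.

09:22:33;01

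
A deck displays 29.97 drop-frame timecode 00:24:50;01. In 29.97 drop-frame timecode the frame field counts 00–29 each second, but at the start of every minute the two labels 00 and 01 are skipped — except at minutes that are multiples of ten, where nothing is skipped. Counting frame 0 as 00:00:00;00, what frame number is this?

Complete 10-minute blocks: 2, each 17982 frames → 35964.
Remaining 4 whole minutes in the current block: 1800 + 3 × 1798 = 7194 frames.
Within the current minute: 50 × 30 + 1 − 2 = 1499 (labels ;00/;01 skipped at this minute). Total = 35964 + 7194 + 1499 = 44657.

44657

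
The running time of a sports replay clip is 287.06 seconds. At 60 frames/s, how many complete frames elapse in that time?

Frames = 287.06 × 60 = 86118/5 ≈ 17223.6000.
Complete frames: 17223.

17223 frames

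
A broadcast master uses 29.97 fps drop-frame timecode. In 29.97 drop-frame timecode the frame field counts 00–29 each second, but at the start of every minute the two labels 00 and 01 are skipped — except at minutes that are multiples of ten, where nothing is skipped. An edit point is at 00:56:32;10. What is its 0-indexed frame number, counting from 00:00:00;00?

101668

As if non-drop at 30 labels/s: (0 × 3600 + 56 × 60 + 32) × 30 + 10 = 101770.
Minute boundaries passed: 56; those not divisible by 10: 56 − 5 = 51; dropped labels = 2 × 51 = 102.
Actual frame index = 101770 − 102 = 101668.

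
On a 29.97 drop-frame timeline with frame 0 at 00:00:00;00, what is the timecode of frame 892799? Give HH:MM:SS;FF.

08:16:29;23

Ten DF minutes hold 17982 frames, so frame 892799 lies in block 49 (frames 881118–899099) with 11681 frames into that block.
The block's first minute is 1800 frames and the rest 1798 each; 11681 frames reaches minute 6, so 49 × 18 + 6 × 2 = 894 labels have been skipped so far.
Adding those back, label number 892799 + 894 = 893693 at 30 labels/s is 29789 s + 23 f = 8 h 16 min 29 s frame 23, i.e. 08:16:29;23.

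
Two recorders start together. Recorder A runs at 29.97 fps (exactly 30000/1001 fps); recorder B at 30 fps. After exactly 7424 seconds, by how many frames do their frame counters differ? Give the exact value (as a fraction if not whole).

A emits 30000/1001 × 7424 = 222720000/1001 frames; B emits 30 × 7424 = 222720.
Difference = 222720/1001 frames (≈ 222.4975); B is ahead of A.

222720/1001 frames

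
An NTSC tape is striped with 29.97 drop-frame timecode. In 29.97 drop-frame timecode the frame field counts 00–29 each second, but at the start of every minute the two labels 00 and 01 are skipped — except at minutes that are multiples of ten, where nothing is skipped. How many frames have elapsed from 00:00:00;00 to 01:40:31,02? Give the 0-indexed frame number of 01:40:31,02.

180752

Complete 10-minute blocks: 10, each 17982 frames → 179820.
Remaining 0 whole minutes in the current block: 0 frames.
Within the current minute: 31 × 30 + 2 = 932. Total = 179820 + 0 + 932 = 180752.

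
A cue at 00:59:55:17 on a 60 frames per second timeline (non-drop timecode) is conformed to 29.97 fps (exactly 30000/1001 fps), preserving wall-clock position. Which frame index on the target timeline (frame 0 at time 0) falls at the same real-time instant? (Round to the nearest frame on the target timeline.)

Source frame index: (0×3600 + 59×60 + 55) × 60 + 17 = 215717.
Real time: 215717 / (60) = 215717/60 s.
Target frame: (215717/60) × (30000/1001) = 107858500/1001 ≈ 107750.749 → 107751.

frame 107751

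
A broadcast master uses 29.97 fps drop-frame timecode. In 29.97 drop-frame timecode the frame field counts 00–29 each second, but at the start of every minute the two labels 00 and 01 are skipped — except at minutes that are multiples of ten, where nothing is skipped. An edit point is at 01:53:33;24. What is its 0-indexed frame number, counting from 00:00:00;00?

Complete 10-minute blocks: 11, each 17982 frames → 197802.
Remaining 3 whole minutes in the current block: 1800 + 2 × 1798 = 5396 frames.
Within the current minute: 33 × 30 + 24 − 2 = 1012 (labels ;00/;01 skipped at this minute). Total = 197802 + 5396 + 1012 = 204210.

204210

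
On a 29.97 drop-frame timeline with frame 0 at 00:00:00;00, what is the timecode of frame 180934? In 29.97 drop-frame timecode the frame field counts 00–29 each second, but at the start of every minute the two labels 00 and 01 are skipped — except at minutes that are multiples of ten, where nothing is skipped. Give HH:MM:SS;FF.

01:40:37;04

Ten DF minutes hold 17982 frames, so frame 180934 lies in block 10 (frames 179820–197801) with 1114 frames into that block.
The block's first minute is 1800 frames and the rest 1798 each; 1114 frames reaches minute 0, so 10 × 18 + 0 × 2 = 180 labels have been skipped so far.
Adding those back, label number 180934 + 180 = 181114 at 30 labels/s is 6037 s + 4 f = 1 h 40 min 37 s frame 4, i.e. 01:40:37;04.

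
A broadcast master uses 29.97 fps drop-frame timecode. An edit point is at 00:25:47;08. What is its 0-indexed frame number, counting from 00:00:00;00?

As if non-drop at 30 labels/s: (0 × 3600 + 25 × 60 + 47) × 30 + 8 = 46418.
Minute boundaries passed: 25; those not divisible by 10: 25 − 2 = 23; dropped labels = 2 × 23 = 46.
Actual frame index = 46418 − 46 = 46372.

46372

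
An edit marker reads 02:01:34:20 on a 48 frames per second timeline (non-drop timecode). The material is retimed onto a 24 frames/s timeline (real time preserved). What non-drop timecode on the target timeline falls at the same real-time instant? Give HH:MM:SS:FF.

Source frame index: (2×3600 + 1×60 + 34) × 48 + 20 = 350132.
Real time: 350132 / (48) = 87533/12 s.
Target frame: (87533/12) × (24) = 175066.
At 24 labels/s: frame 175066 → 02:01:34:10.

02:01:34:10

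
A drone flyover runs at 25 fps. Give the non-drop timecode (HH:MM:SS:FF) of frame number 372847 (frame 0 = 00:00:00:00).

04:08:33:22

372847 ÷ 25 = 14913 full seconds, remainder 22 frames.
14913 s = 4 h 8 min 33 s.
Timecode: 04:08:33:22.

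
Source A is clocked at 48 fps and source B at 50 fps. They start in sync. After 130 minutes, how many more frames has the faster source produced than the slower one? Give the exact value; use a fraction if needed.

130 min = 7800 s.
A emits 48 × 7800 = 374400 frames; B emits 50 × 7800 = 390000.
Difference = 15600 frames; B is ahead of A.

15600 frames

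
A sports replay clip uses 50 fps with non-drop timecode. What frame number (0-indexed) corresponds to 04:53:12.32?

879632

Total seconds to the label: (4 × 3600 + 53 × 60 + 12) = 17592.
Frame index = 17592 × 50 + 32 = 879632.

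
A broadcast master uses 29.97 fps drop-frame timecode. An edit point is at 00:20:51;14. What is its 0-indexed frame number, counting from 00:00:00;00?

37508

As if non-drop at 30 labels/s: (0 × 3600 + 20 × 60 + 51) × 30 + 14 = 37544.
Minute boundaries passed: 20; those not divisible by 10: 20 − 2 = 18; dropped labels = 2 × 18 = 36.
Actual frame index = 37544 − 36 = 37508.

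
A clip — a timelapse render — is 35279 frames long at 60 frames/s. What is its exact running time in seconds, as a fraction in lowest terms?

35279/60 seconds

Running time = 35279 ÷ (60) = 35279 × 1/60 = 35279/60 s.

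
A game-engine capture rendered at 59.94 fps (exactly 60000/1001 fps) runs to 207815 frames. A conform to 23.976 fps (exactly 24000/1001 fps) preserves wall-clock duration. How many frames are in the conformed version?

Target frames = source frames × (target rate / source rate) = 207815 × (24000/1001)/(60000/1001) = 207815 × 2/5 = 83126.

83126 frames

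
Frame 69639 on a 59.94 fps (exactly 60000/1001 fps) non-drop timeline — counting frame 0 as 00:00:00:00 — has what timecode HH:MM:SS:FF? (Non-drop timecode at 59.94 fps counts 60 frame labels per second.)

69639 ÷ 60 = 1160 full seconds, remainder 39 frames.
1160 s = 0 h 19 min 20 s.
Timecode: 00:19:20:39.

00:19:20:39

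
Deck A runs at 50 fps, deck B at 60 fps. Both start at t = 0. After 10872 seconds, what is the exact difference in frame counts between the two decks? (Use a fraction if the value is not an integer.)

A emits 50 × 10872 = 543600 frames; B emits 60 × 10872 = 652320.
Difference = 108720 frames; B is ahead of A.

108720 frames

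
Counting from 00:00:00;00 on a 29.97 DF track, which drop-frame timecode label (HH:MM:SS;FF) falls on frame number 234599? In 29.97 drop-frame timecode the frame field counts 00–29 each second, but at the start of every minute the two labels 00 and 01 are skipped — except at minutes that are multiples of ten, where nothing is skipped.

Each 10-minute DF block holds 10 × 60 × 30 − 9 × 2 = 17982 frames. 234599 ÷ 17982 → 13 full blocks, remainder 833.
Within the partial block the first minute is 1800 frames and each further minute 1798, so 0 further minute boundaries passed. Total skipped labels = 18 × 13 + 2 × 0 = 234.
Non-drop label index = 234599 + 234 = 234833; at 30 labels/s that is 02:10:27:23, i.e. DF 02:10:27;23.

02:10:27;23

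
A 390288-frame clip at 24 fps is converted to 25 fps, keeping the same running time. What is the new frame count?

406550 frames

Target frames = source frames × (target rate / source rate) = 390288 × (25)/(24) = 390288 × 25/24 = 406550.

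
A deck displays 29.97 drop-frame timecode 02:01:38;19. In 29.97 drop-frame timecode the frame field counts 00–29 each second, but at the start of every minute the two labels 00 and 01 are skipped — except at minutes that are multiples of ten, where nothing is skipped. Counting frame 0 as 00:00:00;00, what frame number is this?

218741

Complete 10-minute blocks: 12, each 17982 frames → 215784.
Remaining 1 whole minute in the current block: 1800 + 0 × 1798 = 1800 frames.
Within the current minute: 38 × 30 + 19 − 2 = 1157 (labels ;00/;01 skipped at this minute). Total = 215784 + 1800 + 1157 = 218741.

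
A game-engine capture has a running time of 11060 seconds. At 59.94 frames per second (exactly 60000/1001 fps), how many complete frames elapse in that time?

662937 frames

Frames = 11060 × 60000/1001 = 94800000/143 ≈ 662937.0629.
Complete frames: 662937.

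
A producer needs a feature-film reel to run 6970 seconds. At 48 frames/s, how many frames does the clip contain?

334560 frames

Frames = 6970 × 48 = 334560.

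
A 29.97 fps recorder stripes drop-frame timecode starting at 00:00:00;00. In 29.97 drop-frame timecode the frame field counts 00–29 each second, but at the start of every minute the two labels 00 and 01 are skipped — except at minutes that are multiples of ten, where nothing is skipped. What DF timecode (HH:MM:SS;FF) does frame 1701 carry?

00:00:56;21

Ten DF minutes hold 17982 frames, so frame 1701 lies in block 0 (frames 0–17981) with 1701 frames into that block.
The block's first minute is 1800 frames and the rest 1798 each; 1701 frames reaches minute 0, so 0 × 18 + 0 × 2 = 0 labels have been skipped so far.
Adding those back, label number 1701 + 0 = 1701 at 30 labels/s is 56 s + 21 f = 0 h 0 min 56 s frame 21, i.e. 00:00:56;21.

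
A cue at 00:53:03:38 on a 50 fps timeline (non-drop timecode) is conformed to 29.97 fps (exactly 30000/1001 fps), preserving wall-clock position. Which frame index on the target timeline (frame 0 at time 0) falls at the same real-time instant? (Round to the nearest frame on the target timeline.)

frame 95417

Source frame index: (0×3600 + 53×60 + 3) × 50 + 38 = 159188.
Real time: 159188 / (50) = 79594/25 s.
Target frame: (79594/25) × (30000/1001) = 95512800/1001 ≈ 95417.383 → 95417.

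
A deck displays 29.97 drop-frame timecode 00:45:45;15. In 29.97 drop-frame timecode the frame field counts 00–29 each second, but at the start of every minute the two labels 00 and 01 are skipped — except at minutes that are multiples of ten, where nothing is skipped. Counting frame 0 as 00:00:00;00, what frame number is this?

82283

As if non-drop at 30 labels/s: (0 × 3600 + 45 × 60 + 45) × 30 + 15 = 82365.
Minute boundaries passed: 45; those not divisible by 10: 45 − 4 = 41; dropped labels = 2 × 41 = 82.
Actual frame index = 82365 − 82 = 82283.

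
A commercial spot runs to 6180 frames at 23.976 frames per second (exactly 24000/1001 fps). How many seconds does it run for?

257.7575 seconds

Running time = 6180 / (24000/1001) = 257.7575 s.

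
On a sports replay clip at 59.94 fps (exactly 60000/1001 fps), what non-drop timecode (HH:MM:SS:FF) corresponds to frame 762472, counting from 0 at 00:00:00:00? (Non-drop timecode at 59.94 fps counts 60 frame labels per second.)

762472 ÷ 60 = 12707 full seconds, remainder 52 frames.
12707 s = 3 h 31 min 47 s.
Timecode: 03:31:47:52.

03:31:47:52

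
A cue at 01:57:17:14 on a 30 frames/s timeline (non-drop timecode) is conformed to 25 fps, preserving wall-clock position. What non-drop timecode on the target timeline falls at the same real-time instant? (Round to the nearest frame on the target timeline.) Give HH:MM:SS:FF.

Source frame index: (1×3600 + 57×60 + 17) × 30 + 14 = 211124.
Real time: 211124 / (30) = 105562/15 s.
Target frame: (105562/15) × (25) = 527810/3 ≈ 175936.667 → 175937.
At 25 labels/s: frame 175937 → 01:57:17:12.

01:57:17:12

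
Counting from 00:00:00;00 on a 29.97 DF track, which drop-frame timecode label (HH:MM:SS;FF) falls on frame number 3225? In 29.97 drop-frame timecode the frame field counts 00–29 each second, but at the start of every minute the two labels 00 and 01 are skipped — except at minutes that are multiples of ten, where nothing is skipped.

00:01:47;17

Ten DF minutes hold 17982 frames, so frame 3225 lies in block 0 (frames 0–17981) with 3225 frames into that block.
The block's first minute is 1800 frames and the rest 1798 each; 3225 frames reaches minute 1, so 0 × 18 + 1 × 2 = 2 labels have been skipped so far.
Adding those back, label number 3225 + 2 = 3227 at 30 labels/s is 107 s + 17 f = 0 h 1 min 47 s frame 17, i.e. 00:01:47;17.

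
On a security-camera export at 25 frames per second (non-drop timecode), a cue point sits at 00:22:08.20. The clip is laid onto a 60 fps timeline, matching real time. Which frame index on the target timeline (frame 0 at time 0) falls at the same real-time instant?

frame 79728

Source frame index: (0×3600 + 22×60 + 8) × 25 + 20 = 33220.
Real time: 33220 / (25) = 6644/5 s.
Target frame: (6644/5) × (60) = 79728.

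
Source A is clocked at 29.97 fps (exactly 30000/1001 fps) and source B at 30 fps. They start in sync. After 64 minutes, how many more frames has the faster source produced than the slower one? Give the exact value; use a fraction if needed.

64 min = 3840 s.
A emits 30000/1001 × 3840 = 115200000/1001 frames; B emits 30 × 3840 = 115200.
Difference = 115200/1001 frames (≈ 115.0849); B is ahead of A.

115200/1001 frames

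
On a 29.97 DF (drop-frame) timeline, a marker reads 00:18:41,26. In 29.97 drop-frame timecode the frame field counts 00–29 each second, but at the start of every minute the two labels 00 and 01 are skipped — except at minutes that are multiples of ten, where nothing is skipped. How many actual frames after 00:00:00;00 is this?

As if non-drop at 30 labels/s: (0 × 3600 + 18 × 60 + 41) × 30 + 26 = 33656.
Minute boundaries passed: 18; those not divisible by 10: 18 − 1 = 17; dropped labels = 2 × 17 = 34.
Actual frame index = 33656 − 34 = 33622.

33622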